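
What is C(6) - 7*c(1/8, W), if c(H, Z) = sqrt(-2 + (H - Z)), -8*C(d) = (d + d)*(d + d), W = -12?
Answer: -18 - 63*sqrt(2)/4 ≈ -40.274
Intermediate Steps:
C(d) = -d**2/2 (C(d) = -(d + d)*(d + d)/8 = -2*d*2*d/8 = -d**2/2)
c(H, Z) = sqrt(-2 + H - Z)
C(6) - 7*c(1/8, W) = -1/2*6**2 - 7*sqrt(-2 + 1/8 - 1*(-12)) = -1/2*36 - 7*sqrt(-2 + 1/8 + 12) = -18 - 63*sqrt(2)/4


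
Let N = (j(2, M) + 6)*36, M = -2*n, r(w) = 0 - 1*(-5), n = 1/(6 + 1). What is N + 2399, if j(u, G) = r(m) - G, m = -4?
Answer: 19637/7 ≈ 2805.3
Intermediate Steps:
n = ⅐ (n = 1/7 = ⅐ ≈ 0.14286)
r(w) = 5 (r(w) = 0 + 5 = 5)
M = -2/7 (M = -2*⅐ = -2/7 ≈ -0.28571)
j(u, G) = 5 - G
N = 2844/7 (N = ((5 - 1*(-2/7)) + 6)*36 = ((5 + 2/7) + 6)*36 = (37/7 + 6)*36 = (79/7)*36 = 2844/7 ≈ 406.29)
N + 2399 = 2844/7 + 2399 = 19637/7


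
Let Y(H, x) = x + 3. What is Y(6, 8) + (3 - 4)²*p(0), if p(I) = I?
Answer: 11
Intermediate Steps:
Y(H, x) = 3 + x
Y(6, 8) + (3 - 4)²*p(0) = (3 + 8) + (3 - 4)²*0 = 11 + (-1)²*0 = 11 + 1*0 = 11 + 0 = 11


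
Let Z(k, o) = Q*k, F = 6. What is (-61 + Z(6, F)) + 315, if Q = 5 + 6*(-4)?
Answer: 140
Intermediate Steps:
Q = -19 (Q = 5 - 24 = -19)
Z(k, o) = -19*k
(-61 + Z(6, F)) + 315 = (-61 - 19*6) + 315 = (-61 - 114) + 315 = -175 + 315 = 140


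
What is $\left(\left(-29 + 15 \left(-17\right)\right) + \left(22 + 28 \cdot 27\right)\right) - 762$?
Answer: $-268$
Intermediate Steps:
$\left(\left(-29 + 15 \left(-17\right)\right) + \left(22 + 28 \cdot 27\right)\right) - 762 = \left(\left(-29 - 255\right) + \left(22 + 756\right)\right) - 762 = \left(-284 + 778\right) - 762 = 494 - 762 = -268$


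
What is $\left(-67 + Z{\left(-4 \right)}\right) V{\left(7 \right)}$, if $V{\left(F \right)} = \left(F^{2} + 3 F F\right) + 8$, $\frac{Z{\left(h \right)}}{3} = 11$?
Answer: $-6936$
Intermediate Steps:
$Z{\left(h \right)} = 33$ ($Z{\left(h \right)} = 3 \cdot 11 = 33$)
$V{\left(F \right)} = 8 + 4 F^{2}$ ($V{\left(F \right)} = \left(F^{2} + 3 F^{2}\right) + 8 = 4 F^{2} + 8 = 8 + 4 F^{2}$)
$\left(-67 + Z{\left(-4 \right)}\right) V{\left(7 \right)} = \left(-67 + 33\right) \left(8 + 4 \cdot 7^{2}\right) = - 34 \left(8 + 4 \cdot 49\right) = - 34 \left(8 + 196\right) = \left(-34\right) 204 = -6936$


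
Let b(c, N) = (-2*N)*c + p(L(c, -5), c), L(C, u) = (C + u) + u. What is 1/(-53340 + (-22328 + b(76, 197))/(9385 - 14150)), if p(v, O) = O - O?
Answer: -4765/254112828 ≈ -1.8752e-5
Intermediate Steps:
L(C, u) = C + 2*u
p(v, O) = 0
b(c, N) = -2*N*c (b(c, N) = (-2*N)*c + 0 = -2*N*c + 0 = -2*N*c)
1/(-53340 + (-22328 + b(76, 197))/(9385 - 14150)) = 1/(-53340 + (-22328 - 2*197*76)/(9385 - 14150)) = 1/(-53340 + (-22328 - 29944)/(-4765)) = 1/(-53340 - 52272*(-1/4765)) = 1/(-53340 + 52272/4765) = 1/(-254112828/4765) = -4765/254112828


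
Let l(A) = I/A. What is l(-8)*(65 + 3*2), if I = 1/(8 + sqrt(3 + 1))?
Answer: -71/80 ≈ -0.88750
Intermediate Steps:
I = 1/10 (I = 1/(8 + sqrt(4)) = 1/(8 + 2) = 1/10 ≈ 0.10000)
l(A) = 1/(10*A)
l(-8)*(65 + 3*2) = ((1/10)/(-8))*(65 + 3*2) = ((1/10)*(-1/8))*(65 + 6) = -1/80*71 = -71/80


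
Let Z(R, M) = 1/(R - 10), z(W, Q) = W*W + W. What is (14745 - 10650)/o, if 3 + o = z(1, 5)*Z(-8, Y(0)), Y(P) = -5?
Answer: -5265/4 ≈ -1316.3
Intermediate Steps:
z(W, Q) = W + W² (z(W, Q) = W² + W = W + W²)
Z(R, M) = 1/(-10 + R)
o = -28/9 (o = -3 + (1*(1 + 1))/(-10 - 8) = -3 + (1*2)/(-18) = -3 + 2*(-1/18) = -3 - ⅑ = -28/9 ≈ -3.1111)
(14745 - 10650)/o = (14745 - 10650)/(-28/9) = 4095*(-9/28) = -5265/4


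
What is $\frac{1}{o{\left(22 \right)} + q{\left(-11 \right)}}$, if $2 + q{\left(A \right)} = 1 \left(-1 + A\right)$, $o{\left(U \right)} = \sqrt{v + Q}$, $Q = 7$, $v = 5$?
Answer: $- \frac{7}{92} - \frac{\sqrt{3}}{92} \approx -0.094914$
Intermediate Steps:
$o{\left(U \right)} = 2 \sqrt{3}$ ($o{\left(U \right)} = \sqrt{5 + 7} = \sqrt{12} = 2 \sqrt{3}$)
$q{\left(A \right)} = -3 + A$ ($q{\left(A \right)} = -2 + 1 \left(-1 + A\right) = -2 + \left(-1 + A\right) = -3 + A$)
$\frac{1}{o{\left(22 \right)} + q{\left(-11 \right)}} = \frac{1}{2 \sqrt{3} - 14} = \frac{1}{-14 + 2 \sqrt{3}}$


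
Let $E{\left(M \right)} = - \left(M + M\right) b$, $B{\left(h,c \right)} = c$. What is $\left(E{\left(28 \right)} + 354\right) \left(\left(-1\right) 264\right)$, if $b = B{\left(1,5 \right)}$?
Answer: $-19536$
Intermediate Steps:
$b = 5$
$E{\left(M \right)} = - 10 M$ ($E{\left(M \right)} = - \left(M + M\right) 5 = - 2 M 5 = - 10 M$)
$\left(E{\left(28 \right)} + 354\right) \left(\left(-1\right) 264\right) = \left(\left(-10\right) 28 + 354\right) \left(\left(-1\right) 264\right) = \left(-280 + 354\right) \left(-264\right) = 74 \left(-264\right) = -19536$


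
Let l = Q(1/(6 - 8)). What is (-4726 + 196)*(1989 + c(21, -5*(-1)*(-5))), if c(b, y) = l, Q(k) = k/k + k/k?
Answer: -9019230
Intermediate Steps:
Q(k) = 2 (Q(k) = 1 + 1 = 2)
l = 2
c(b, y) = 2
(-4726 + 196)*(1989 + c(21, -5*(-1)*(-5))) = (-4726 + 196)*(1989 + 2) = -4530*1991 = -9019230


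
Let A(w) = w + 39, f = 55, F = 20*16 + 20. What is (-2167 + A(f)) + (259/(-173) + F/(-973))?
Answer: -349256844/168329 ≈ -2074.8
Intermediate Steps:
F = 340 (F = 320 + 20 = 340)
A(w) = 39 + w
(-2167 + A(f)) + (259/(-173) + F/(-973)) = (-2167 + (39 + 55)) + (259/(-173) + 340/(-973)) = (-2167 + 94) + (259*(-1/173) + 340*(-1/973)) = -2073 + (-259/173 - 340/973) = -2073 - 310827/168329 = -349256844/168329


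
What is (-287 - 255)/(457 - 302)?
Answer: -542/155 ≈ -3.4968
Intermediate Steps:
(-287 - 255)/(457 - 302) = -542/155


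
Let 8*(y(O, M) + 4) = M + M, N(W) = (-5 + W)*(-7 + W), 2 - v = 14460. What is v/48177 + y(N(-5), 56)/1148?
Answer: -8058007/27653598 ≈ -0.29139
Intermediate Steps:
v = -14458 (v = 2 - 1*14460 = 2 - 14460 = -14458)
N(W) = (-7 + W)*(-5 + W)
y(O, M) = -4 + M/4 (y(O, M) = -4 + (M + M)/8 = -4 + (2*M)/8 = -4 + M/4)
v/48177 + y(N(-5), 56)/1148 = -14458/48177 + (-4 + (¼)*56)/1148 = -14458*1/48177 + (-4 + 14)*(1/1148) = -14458/48177 + 10*(1/1148) = -14458/48177 + 5/574 = -8058007/27653598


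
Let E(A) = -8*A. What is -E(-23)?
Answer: -184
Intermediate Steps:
-E(-23) = -(-8)*(-23) = -1*184 = -184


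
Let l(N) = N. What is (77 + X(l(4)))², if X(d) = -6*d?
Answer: 2809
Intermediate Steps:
(77 + X(l(4)))² = (77 - 6*4)² = (77 - 24)² = 53² = 2809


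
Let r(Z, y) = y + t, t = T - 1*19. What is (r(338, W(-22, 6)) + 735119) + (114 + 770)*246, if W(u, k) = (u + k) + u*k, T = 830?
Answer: 953246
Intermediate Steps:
t = 811 (t = 830 - 1*19 = 830 - 19 = 811)
W(u, k) = k + u + k*u (W(u, k) = (k + u) + k*u = k + u + k*u)
r(Z, y) = 811 + y (r(Z, y) = y + 811 = 811 + y)
(r(338, W(-22, 6)) + 735119) + (114 + 770)*246 = ((811 + (6 - 22 + 6*(-22))) + 735119) + (114 + 770)*246 = ((811 + (6 - 22 - 132)) + 735119) + 884*246 = ((811 - 148) + 735119) + 217464 = (663 + 735119) + 217464 = 735782 + 217464 = 953246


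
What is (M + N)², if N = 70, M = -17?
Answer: 2809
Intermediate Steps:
(M + N)² = (-17 + 70)² = 53² = 2809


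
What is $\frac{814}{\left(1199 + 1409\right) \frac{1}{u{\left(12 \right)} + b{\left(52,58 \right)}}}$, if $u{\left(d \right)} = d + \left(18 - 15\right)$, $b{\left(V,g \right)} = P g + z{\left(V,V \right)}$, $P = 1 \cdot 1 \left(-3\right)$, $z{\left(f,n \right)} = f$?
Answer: $- \frac{43549}{1304} \approx -33.396$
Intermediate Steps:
$P = -3$ ($P = 1 \left(-3\right) = -3$)
$b{\left(V,g \right)} = V - 3 g$ ($b{\left(V,g \right)} = - 3 g + V = V - 3 g$)
$u{\left(d \right)} = 3 + d$ ($u{\left(d \right)} = d + 3 = 3 + d$)
$\frac{814}{\left(1199 + 1409\right) \frac{1}{u{\left(12 \right)} + b{\left(52,58 \right)}}} = \frac{814}{\left(1199 + 1409\right) \frac{1}{\left(3 + 12\right) + \left(52 - 174\right)}} = \frac{814}{2608 \frac{1}{15 + \left(52 - 174\right)}} = \frac{814}{2608 \frac{1}{15 - 122}} = \frac{814}{2608 \frac{1}{-107}} = \frac{814}{2608 \left(- \frac{1}{107}\right)} = \frac{814}{- \frac{2608}{107}} = 814 \left(- \frac{107}{2608}\right) = - \frac{43549}{1304}$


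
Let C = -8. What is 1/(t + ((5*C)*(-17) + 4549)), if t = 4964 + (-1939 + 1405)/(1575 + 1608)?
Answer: 1061/10814595 ≈ 9.8108e-5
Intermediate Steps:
t = 5266626/1061 (t = 4964 - 534/3183 = 4964 - 534*1/3183 = 4964 - 178/1061 = 5266626/1061 ≈ 4963.8)
1/(t + ((5*C)*(-17) + 4549)) = 1/(5266626/1061 + ((5*(-8))*(-17) + 4549)) = 1/(5266626/1061 + (-40*(-17) + 4549)) = 1/(5266626/1061 + (680 + 4549)) = 1/(5266626/1061 + 5229) = 1/(10814595/1061) = 1061/10814595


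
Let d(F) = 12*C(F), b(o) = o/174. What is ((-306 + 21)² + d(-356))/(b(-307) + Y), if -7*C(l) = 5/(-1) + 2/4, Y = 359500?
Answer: 98941446/437868851 ≈ 0.22596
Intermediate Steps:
b(o) = o/174 (b(o) = o*(1/174) = o/174)
C(l) = 9/14 (C(l) = -(5/(-1) + 2/4)/7 = -(5*(-1) + 2*(¼))/7 = -(-5 + ½)/7 = -⅐*(-9/2) = 9/14)
d(F) = 54/7 (d(F) = 12*(9/14) = 54/7)
((-306 + 21)² + d(-356))/(b(-307) + Y) = ((-306 + 21)² + 54/7)/((1/174)*(-307) + 359500) = ((-285)² + 54/7)/(-307/174 + 359500) = (81225 + 54/7)/(62552693/174) = (568629/7)*(174/62552693) = 98941446/437868851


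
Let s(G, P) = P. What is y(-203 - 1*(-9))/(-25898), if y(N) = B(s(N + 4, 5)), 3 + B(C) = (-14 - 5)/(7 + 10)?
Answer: 35/220133 ≈ 0.00015899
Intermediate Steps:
B(C) = -70/17 (B(C) = -3 + (-14 - 5)/(7 + 10) = -3 - 19/17 = -70/17)
y(N) = -70/17
y(-203 - 1*(-9))/(-25898) = -70/17/(-25898) = -70/17*(-1/25898) = 35/220133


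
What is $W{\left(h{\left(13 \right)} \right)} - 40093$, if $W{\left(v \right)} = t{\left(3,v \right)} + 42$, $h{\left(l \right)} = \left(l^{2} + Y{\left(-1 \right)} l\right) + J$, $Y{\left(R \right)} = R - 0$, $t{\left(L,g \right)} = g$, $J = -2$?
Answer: $-39897$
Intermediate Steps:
$Y{\left(R \right)} = R$ ($Y{\left(R \right)} = R + 0 = R$)
$h{\left(l \right)} = -2 + l^{2} - l$ ($h{\left(l \right)} = \left(l^{2} - l\right) - 2 = -2 + l^{2} - l$)
$W{\left(v \right)} = 42 + v$ ($W{\left(v \right)} = v + 42 = 42 + v$)
$W{\left(h{\left(13 \right)} \right)} - 40093 = \left(42 - \left(15 - 169\right)\right) - 40093 = \left(42 - -154\right) - 40093 = \left(42 + 154\right) - 40093 = 196 - 40093 = -39897$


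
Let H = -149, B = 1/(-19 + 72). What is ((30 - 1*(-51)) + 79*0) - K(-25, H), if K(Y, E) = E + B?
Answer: 12189/53 ≈ 229.98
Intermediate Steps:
B = 1/53 ≈ 0.018868
K(Y, E) = 1/53 + E (K(Y, E) = E + 1/53 = 1/53 + E)
((30 - 1*(-51)) + 79*0) - K(-25, H) = ((30 - 1*(-51)) + 79*0) - (1/53 - 149) = ((30 + 51) + 0) - 1*(-7896/53) = (81 + 0) + 7896/53 = 81 + 7896/53 = 12189/53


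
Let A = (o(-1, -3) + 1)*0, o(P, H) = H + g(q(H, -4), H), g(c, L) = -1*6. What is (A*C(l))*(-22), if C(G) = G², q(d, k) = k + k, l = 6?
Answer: 0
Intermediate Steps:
q(d, k) = 2*k
g(c, L) = -6
o(P, H) = -6 + H (o(P, H) = H - 6 = -6 + H)
A = 0 (A = ((-6 - 3) + 1)*0 = (-9 + 1)*0 = -8*0 = 0)
(A*C(l))*(-22) = (0*6²)*(-22) = (0*36)*(-22) = 0*(-22) = 0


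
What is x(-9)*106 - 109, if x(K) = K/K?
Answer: -3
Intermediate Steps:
x(K) = 1
x(-9)*106 - 109 = 1*106 - 109 = 106 - 109 = -3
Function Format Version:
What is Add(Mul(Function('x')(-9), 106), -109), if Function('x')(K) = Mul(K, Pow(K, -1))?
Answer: -3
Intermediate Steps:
Function('x')(K) = 1
Add(Mul(Function('x')(-9), 106), -109) = Add(Mul(1, 106), -109) = Add(106, -109) = -3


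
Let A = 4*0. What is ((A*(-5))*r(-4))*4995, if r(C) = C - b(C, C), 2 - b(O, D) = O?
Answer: 0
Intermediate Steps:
A = 0
b(O, D) = 2 - O
r(C) = -2 + 2*C (r(C) = C - (2 - C) = C + (-2 + C) = -2 + 2*C)
((A*(-5))*r(-4))*4995 = ((0*(-5))*(-2 + 2*(-4)))*4995 = (0*(-2 - 8))*4995 = (0*(-10))*4995 = 0*4995 = 0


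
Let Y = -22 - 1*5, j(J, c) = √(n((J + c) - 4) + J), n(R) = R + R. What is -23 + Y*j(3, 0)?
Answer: -50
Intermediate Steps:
n(R) = 2*R
j(J, c) = √(-8 + 2*c + 3*J) (j(J, c) = √(2*((J + c) - 4) + J) = √(2*(-4 + J + c) + J) = √((-8 + 2*J + 2*c) + J) = √(-8 + 2*c + 3*J))
Y = -27 (Y = -22 - 5 = -27)
-23 + Y*j(3, 0) = -23 - 27*√(-8 + 2*0 + 3*3) = -23 - 27*√(-8 + 0 + 9) = -23 - 27*√1 = -23 - 27*1 = -23 - 27 = -50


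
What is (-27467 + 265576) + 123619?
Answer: 361728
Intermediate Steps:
(-27467 + 265576) + 123619 = 238109 + 123619 = 361728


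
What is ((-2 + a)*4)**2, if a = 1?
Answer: 16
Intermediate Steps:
((-2 + a)*4)**2 = ((-2 + 1)*4)**2 = (-1*4)**2 = (-4)**2 = 16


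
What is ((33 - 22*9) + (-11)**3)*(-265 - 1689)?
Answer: 2923184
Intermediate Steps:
((33 - 22*9) + (-11)**3)*(-265 - 1689) = ((33 - 198) - 1331)*(-1954) = (-165 - 1331)*(-1954) = -1496*(-1954) = 2923184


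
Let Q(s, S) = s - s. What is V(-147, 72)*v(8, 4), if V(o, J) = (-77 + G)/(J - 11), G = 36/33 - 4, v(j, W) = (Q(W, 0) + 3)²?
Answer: -7911/671 ≈ -11.790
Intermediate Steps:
Q(s, S) = 0
v(j, W) = 9 (v(j, W) = (0 + 3)² = 3² = 9)
G = -32/11 (G = 36*(1/33) - 4 = 12/11 - 4 = -32/11 ≈ -2.9091)
V(o, J) = -879/(11*(-11 + J)) (V(o, J) = (-77 - 32/11)/(J - 11) = -879/(11*(-11 + J)))
V(-147, 72)*v(8, 4) = -879/(-121 + 11*72)*9 = -879/(-121 + 792)*9 = -879/671*9 = -7911/671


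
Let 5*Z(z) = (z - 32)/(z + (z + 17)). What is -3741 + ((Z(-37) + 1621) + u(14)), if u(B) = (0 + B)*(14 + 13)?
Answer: -165467/95 ≈ -1741.8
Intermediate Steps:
Z(z) = (-32 + z)/(5*(17 + 2*z)) (Z(z) = ((z - 32)/(z + (z + 17)))/5 = ((-32 + z)/(z + (17 + z)))/5 = ((-32 + z)/(17 + 2*z))/5 = (-32 + z)/(5*(17 + 2*z)))
u(B) = 27*B (u(B) = B*27 = 27*B)
-3741 + ((Z(-37) + 1621) + u(14)) = -3741 + (((-32 - 37)/(5*(17 + 2*(-37))) + 1621) + 27*14) = -3741 + (((⅕)*(-69)/(17 - 74) + 1621) + 378) = -3741 + (((⅕)*(-69)/(-57) + 1621) + 378) = -3741 + (((⅕)*(-1/57)*(-69) + 1621) + 378) = -3741 + ((23/95 + 1621) + 378) = -3741 + (154018/95 + 378) = -3741 + 189928/95 = -165467/95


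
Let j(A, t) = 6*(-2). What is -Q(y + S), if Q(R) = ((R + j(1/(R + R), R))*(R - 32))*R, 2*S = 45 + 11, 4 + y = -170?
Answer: 4106104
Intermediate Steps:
y = -174 (y = -4 - 170 = -174)
j(A, t) = -12
S = 28 (S = (45 + 11)/2 = (½)*56 = 28)
Q(R) = R*(-32 + R)*(-12 + R) (Q(R) = ((R - 12)*(R - 32))*R = ((-12 + R)*(-32 + R))*R = ((-32 + R)*(-12 + R))*R = R*(-32 + R)*(-12 + R))
-Q(y + S) = -(-174 + 28)*(384 + (-174 + 28)² - 44*(-174 + 28)) = -(-146)*(384 + (-146)² - 44*(-146)) = -(-146)*(384 + 21316 + 6424) = -(-146)*28124 = -1*(-4106104) = 4106104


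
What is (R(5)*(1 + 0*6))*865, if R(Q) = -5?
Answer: -4325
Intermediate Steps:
(R(5)*(1 + 0*6))*865 = -5*(1 + 0*6)*865 = -5*(1 + 0)*865 = -5*1*865 = -5*865 = -4325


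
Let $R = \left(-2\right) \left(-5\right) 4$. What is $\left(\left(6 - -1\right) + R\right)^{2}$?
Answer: $2209$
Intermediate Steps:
$R = 40$ ($R = 10 \cdot 4 = 40$)
$\left(\left(6 - -1\right) + R\right)^{2} = \left(\left(6 - -1\right) + 40\right)^{2} = \left(\left(6 + 1\right) + 40\right)^{2} = \left(7 + 40\right)^{2} = 47^{2} = 2209$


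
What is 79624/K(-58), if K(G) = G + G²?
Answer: 39812/1653 ≈ 24.085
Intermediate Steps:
79624/K(-58) = 79624/((-58*(1 - 58))) = 79624/((-58*(-57))) = 79624/3306 = 79624*(1/3306) = 39812/1653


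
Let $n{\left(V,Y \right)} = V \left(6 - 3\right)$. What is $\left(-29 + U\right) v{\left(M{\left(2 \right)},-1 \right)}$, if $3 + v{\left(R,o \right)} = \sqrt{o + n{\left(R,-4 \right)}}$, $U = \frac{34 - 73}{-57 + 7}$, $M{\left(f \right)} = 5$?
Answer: $\frac{4233}{50} - \frac{1411 \sqrt{14}}{50} \approx -20.93$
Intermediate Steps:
$n{\left(V,Y \right)} = 3 V$ ($n{\left(V,Y \right)} = V 3 = 3 V$)
$U = \frac{39}{50}$ ($U = - \frac{39}{-50} = \left(-39\right) \left(- \frac{1}{50}\right) = \frac{39}{50} \approx 0.78$)
$v{\left(R,o \right)} = -3 + \sqrt{o + 3 R}$
$\left(-29 + U\right) v{\left(M{\left(2 \right)},-1 \right)} = \left(-29 + \frac{39}{50}\right) \left(-3 + \sqrt{-1 + 3 \cdot 5}\right) = - \frac{1411 \left(-3 + \sqrt{-1 + 15}\right)}{50} = - \frac{1411 \left(-3 + \sqrt{14}\right)}{50} = \frac{4233}{50} - \frac{1411 \sqrt{14}}{50}$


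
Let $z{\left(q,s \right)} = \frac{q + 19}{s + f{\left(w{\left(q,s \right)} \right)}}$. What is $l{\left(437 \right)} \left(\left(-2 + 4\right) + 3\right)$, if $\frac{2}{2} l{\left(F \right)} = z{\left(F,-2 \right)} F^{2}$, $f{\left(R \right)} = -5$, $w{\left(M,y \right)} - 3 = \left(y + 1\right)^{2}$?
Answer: $- \frac{435409320}{7} \approx -6.2201 \cdot 10^{7}$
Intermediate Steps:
$w{\left(M,y \right)} = 3 + \left(1 + y\right)^{2}$ ($w{\left(M,y \right)} = 3 + \left(y + 1\right)^{2} = 3 + \left(1 + y\right)^{2}$)
$z{\left(q,s \right)} = \frac{19 + q}{-5 + s}$ ($z{\left(q,s \right)} = \frac{q + 19}{s - 5} = \frac{19 + q}{-5 + s}$)
$l{\left(F \right)} = F^{2} \left(- \frac{19}{7} - \frac{F}{7}\right)$ ($l{\left(F \right)} = \frac{19 + F}{-5 - 2} F^{2} = \frac{19 + F}{-7} F^{2} = - \frac{19 + F}{7} F^{2} = \left(- \frac{19}{7} - \frac{F}{7}\right) F^{2} = F^{2} \left(- \frac{19}{7} - \frac{F}{7}\right)$)
$l{\left(437 \right)} \left(\left(-2 + 4\right) + 3\right) = \frac{437^{2} \left(-19 - 437\right)}{7} \left(\left(-2 + 4\right) + 3\right) = \frac{1}{7} \cdot 190969 \left(-19 - 437\right) \left(2 + 3\right) = \frac{1}{7} \cdot 190969 \left(-456\right) 5 = \left(- \frac{87081864}{7}\right) 5 = - \frac{435409320}{7}$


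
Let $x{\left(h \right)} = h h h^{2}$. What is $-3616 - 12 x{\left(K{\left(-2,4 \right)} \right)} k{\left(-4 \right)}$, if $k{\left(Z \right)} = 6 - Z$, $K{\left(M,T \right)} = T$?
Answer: $-34336$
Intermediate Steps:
$x{\left(h \right)} = h^{4}$ ($x{\left(h \right)} = h^{2} h^{2} = h^{4}$)
$-3616 - 12 x{\left(K{\left(-2,4 \right)} \right)} k{\left(-4 \right)} = -3616 - 12 \cdot 4^{4} \left(6 - -4\right) = -3616 - 12 \cdot 256 \left(6 + 4\right) = -3616 - 3072 \cdot 10 = -3616 - 30720 = -34336$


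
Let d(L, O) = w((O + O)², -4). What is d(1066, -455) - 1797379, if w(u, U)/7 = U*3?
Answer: -1797463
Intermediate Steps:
w(u, U) = 21*U (w(u, U) = 7*(U*3) = 7*(3*U) = 21*U)
d(L, O) = -84 (d(L, O) = 21*(-4) = -84)
d(1066, -455) - 1797379 = -84 - 1797379 = -1797463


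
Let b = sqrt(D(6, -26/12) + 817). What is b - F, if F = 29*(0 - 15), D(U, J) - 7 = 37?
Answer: 435 + sqrt(861) ≈ 464.34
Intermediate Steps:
D(U, J) = 44 (D(U, J) = 7 + 37 = 44)
b = sqrt(861) (b = sqrt(44 + 817) = sqrt(861) ≈ 29.343)
F = -435 (F = 29*(-15) = -435)
b - F = sqrt(861) - 1*(-435) = sqrt(861) + 435 = 435 + sqrt(861)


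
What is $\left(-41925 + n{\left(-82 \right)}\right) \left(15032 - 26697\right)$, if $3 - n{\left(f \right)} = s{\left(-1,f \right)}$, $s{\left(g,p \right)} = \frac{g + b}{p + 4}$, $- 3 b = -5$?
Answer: $\frac{57215343545}{117} \approx 4.8902 \cdot 10^{8}$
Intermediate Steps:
$b = \frac{5}{3}$ ($b = \left(- \frac{1}{3}\right) \left(-5\right) = \frac{5}{3} \approx 1.6667$)
$s{\left(g,p \right)} = \frac{\frac{5}{3} + g}{4 + p}$ ($s{\left(g,p \right)} = \frac{g + \frac{5}{3}}{p + 4} = \frac{\frac{5}{3} + g}{4 + p}$)
$n{\left(f \right)} = 3 - \frac{2}{3 \left(4 + f\right)}$ ($n{\left(f \right)} = 3 - \frac{\frac{5}{3} - 1}{4 + f} = 3 - \frac{1}{4 + f} \frac{2}{3} = 3 - \frac{2}{3 \left(4 + f\right)}$)
$\left(-41925 + n{\left(-82 \right)}\right) \left(15032 - 26697\right) = \left(-41925 + \frac{34 + 9 \left(-82\right)}{3 \left(4 - 82\right)}\right) \left(15032 - 26697\right) = \left(-41925 + \frac{34 - 738}{3 \left(-78\right)}\right) \left(-11665\right) = \left(-41925 + \frac{1}{3} \left(- \frac{1}{78}\right) \left(-704\right)\right) \left(-11665\right) = \left(-41925 + \frac{352}{117}\right) \left(-11665\right) = \left(- \frac{4904873}{117}\right) \left(-11665\right) = \frac{57215343545}{117}$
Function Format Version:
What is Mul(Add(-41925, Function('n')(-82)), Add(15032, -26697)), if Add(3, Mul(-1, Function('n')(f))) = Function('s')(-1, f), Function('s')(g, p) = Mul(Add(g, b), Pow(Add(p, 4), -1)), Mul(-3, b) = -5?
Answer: Rational(57215343545, 117) ≈ 4.8902e+8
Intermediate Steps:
b = Rational(5, 3) (b = Mul(Rational(-1, 3), -5) = Rational(5, 3) ≈ 1.6667)
Function('s')(g, p) = Mul(Pow(Add(4, p), -1), Add(Rational(5, 3), g)) (Function('s')(g, p) = Mul(Add(g, Rational(5, 3)), Pow(Add(p, 4), -1)) = Mul(Add(Rational(5, 3), g), Pow(Add(4, p), -1)) = Mul(Pow(Add(4, p), -1), Add(Rational(5, 3), g)))
Function('n')(f) = Add(3, Mul(Rational(-2, 3), Pow(Add(4, f), -1))) (Function('n')(f) = Add(3, Mul(-1, Mul(Pow(Add(4, f), -1), Add(Rational(5, 3), -1)))) = Add(3, Mul(-1, Mul(Pow(Add(4, f), -1), Rational(2, 3)))) = Add(3, Mul(-1, Mul(Rational(2, 3), Pow(Add(4, f), -1)))) = Add(3, Mul(Rational(-2, 3), Pow(Add(4, f), -1))))
Mul(Add(-41925, Function('n')(-82)), Add(15032, -26697)) = Mul(Add(-41925, Mul(Rational(1, 3), Pow(Add(4, -82), -1), Add(34, Mul(9, -82)))), Add(15032, -26697)) = Mul(Add(-41925, Mul(Rational(1, 3), Pow(-78, -1), Add(34, -738))), -11665) = Mul(Add(-41925, Mul(Rational(1, 3), Rational(-1, 78), -704)), -11665) = Mul(Add(-41925, Rational(352, 117)), -11665) = Mul(Rational(-4904873, 117), -11665) = Rational(57215343545, 117)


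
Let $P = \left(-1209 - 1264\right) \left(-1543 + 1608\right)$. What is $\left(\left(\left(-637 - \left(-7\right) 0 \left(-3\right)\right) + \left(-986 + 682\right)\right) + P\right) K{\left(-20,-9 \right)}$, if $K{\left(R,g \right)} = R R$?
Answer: $-64674400$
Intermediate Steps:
$K{\left(R,g \right)} = R^{2}$
$P = -160745$ ($P = \left(-2473\right) 65 = -160745$)
$\left(\left(\left(-637 - \left(-7\right) 0 \left(-3\right)\right) + \left(-986 + 682\right)\right) + P\right) K{\left(-20,-9 \right)} = \left(\left(\left(-637 - \left(-7\right) 0 \left(-3\right)\right) + \left(-986 + 682\right)\right) - 160745\right) \left(-20\right)^{2} = \left(\left(\left(-637 - 0 \left(-3\right)\right) - 304\right) - 160745\right) 400 = \left(\left(\left(-637 - 0\right) - 304\right) - 160745\right) 400 = \left(\left(\left(-637 + 0\right) - 304\right) - 160745\right) 400 = \left(\left(-637 - 304\right) - 160745\right) 400 = \left(-941 - 160745\right) 400 = \left(-161686\right) 400 = -64674400$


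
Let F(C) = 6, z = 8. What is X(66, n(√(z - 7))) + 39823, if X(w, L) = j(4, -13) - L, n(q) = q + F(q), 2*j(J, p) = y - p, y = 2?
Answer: 79647/2 ≈ 39824.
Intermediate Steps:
j(J, p) = 1 - p/2 (j(J, p) = (2 - p)/2 = 1 - p/2)
n(q) = 6 + q (n(q) = q + 6 = 6 + q)
X(w, L) = 15/2 - L (X(w, L) = (1 - ½*(-13)) - L = (1 + 13/2) - L = 15/2 - L)
X(66, n(√(z - 7))) + 39823 = (15/2 - (6 + √(8 - 7))) + 39823 = (15/2 - (6 + √1)) + 39823 = (15/2 - (6 + 1)) + 39823 = (15/2 - 1*7) + 39823 = (15/2 - 7) + 39823 = ½ + 39823 = 79647/2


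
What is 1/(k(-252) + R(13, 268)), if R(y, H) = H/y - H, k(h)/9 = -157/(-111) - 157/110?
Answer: -52910/13095243 ≈ -0.0040404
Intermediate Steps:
k(h) = -471/4070 (k(h) = 9*(-157/(-111) - 157/110) = 9*(-157*(-1/111) - 157*1/110) = 9*(157/111 - 157/110) = 9*(-157/12210) = -471/4070)
R(y, H) = -H + H/y
1/(k(-252) + R(13, 268)) = 1/(-471/4070 + (-1*268 + 268/13)) = 1/(-471/4070 + (-268 + 268*(1/13))) = 1/(-471/4070 + (-268 + 268/13)) = 1/(-471/4070 - 3216/13) = 1/(-13095243/52910) = -52910/13095243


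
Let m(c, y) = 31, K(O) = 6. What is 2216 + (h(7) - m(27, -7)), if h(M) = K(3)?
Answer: 2191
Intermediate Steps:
h(M) = 6
2216 + (h(7) - m(27, -7)) = 2216 + (6 - 1*31) = 2216 + (6 - 31) = 2216 - 25 = 2191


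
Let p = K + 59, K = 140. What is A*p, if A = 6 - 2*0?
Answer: 1194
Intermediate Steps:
p = 199 (p = 140 + 59 = 199)
A = 6 (A = 6 + 0 = 6)
A*p = 6*199 = 1194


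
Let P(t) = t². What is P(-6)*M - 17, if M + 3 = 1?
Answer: -89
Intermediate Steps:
M = -2 (M = -3 + 1 = -2)
P(-6)*M - 17 = (-6)²*(-2) - 17 = 36*(-2) - 17 = -72 - 17 = -89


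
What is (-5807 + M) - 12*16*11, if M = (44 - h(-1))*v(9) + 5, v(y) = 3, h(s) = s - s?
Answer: -7782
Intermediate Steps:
h(s) = 0
M = 137 (M = (44 - 1*0)*3 + 5 = (44 + 0)*3 + 5 = 44*3 + 5 = 132 + 5 = 137)
(-5807 + M) - 12*16*11 = (-5807 + 137) - 12*16*11 = -5670 - 192*11 = -5670 - 2112 = -7782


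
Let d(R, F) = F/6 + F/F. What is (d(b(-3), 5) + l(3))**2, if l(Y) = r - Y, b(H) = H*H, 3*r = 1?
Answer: 25/36 ≈ 0.69444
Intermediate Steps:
r = 1/3 (r = (1/3)*1 = 1/3 ≈ 0.33333)
b(H) = H**2
d(R, F) = 1 + F/6 (d(R, F) = F*(1/6) + 1 = F/6 + 1 = 1 + F/6)
l(Y) = 1/3 - Y
(d(b(-3), 5) + l(3))**2 = ((1 + (1/6)*5) + (1/3 - 1*3))**2 = ((1 + 5/6) + (1/3 - 3))**2 = (11/6 - 8/3)**2 = (-5/6)**2 = 25/36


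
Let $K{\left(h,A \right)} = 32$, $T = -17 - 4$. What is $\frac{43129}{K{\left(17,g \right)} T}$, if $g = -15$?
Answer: $- \frac{43129}{672} \approx -64.18$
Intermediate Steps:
$T = -21$
$\frac{43129}{K{\left(17,g \right)} T} = \frac{43129}{32 \left(-21\right)} = \frac{43129}{-672} = 43129 \left(- \frac{1}{672}\right) = - \frac{43129}{672}$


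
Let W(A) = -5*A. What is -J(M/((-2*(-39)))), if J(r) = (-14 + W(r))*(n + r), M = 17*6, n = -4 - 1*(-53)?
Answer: 174618/169 ≈ 1033.2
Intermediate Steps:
n = 49 (n = -4 + 53 = 49)
M = 102
J(r) = (-14 - 5*r)*(49 + r)
-J(M/((-2*(-39)))) = -(-686 - 26418/((-2*(-39))) - 5*(102/((-2*(-39))))²) = -(-686 - 26418/78 - 5*(102/78)²) = -(-686 - 26418/78 - 5*(102*(1/78))²) = -(-686 - 259*17/13 - 5*(17/13)²) = -(-686 - 4403/13 - 5*289/169) = -(-686 - 4403/13 - 1445/169) = -1*(-174618/169) = 174618/169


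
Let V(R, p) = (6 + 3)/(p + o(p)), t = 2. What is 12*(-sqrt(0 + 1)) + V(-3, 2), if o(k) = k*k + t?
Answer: -87/8 ≈ -10.875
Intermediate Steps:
o(k) = 2 + k**2 (o(k) = k*k + 2 = k**2 + 2 = 2 + k**2)
V(R, p) = 9/(2 + p + p**2) (V(R, p) = (6 + 3)/(p + (2 + p**2)) = 9/(2 + p + p**2))
12*(-sqrt(0 + 1)) + V(-3, 2) = 12*(-sqrt(0 + 1)) + 9/(2 + 2 + 2**2) = 12*(-sqrt(1)) + 9/(2 + 2 + 4) = 12*(-1*1) + 9/8 = 12*(-1) + 9*(1/8) = -12 + 9/8 = -87/8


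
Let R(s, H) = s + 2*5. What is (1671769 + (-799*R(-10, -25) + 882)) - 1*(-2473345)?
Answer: 4145996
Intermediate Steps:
R(s, H) = 10 + s (R(s, H) = s + 10 = 10 + s)
(1671769 + (-799*R(-10, -25) + 882)) - 1*(-2473345) = (1671769 + (-799*(10 - 10) + 882)) - 1*(-2473345) = (1671769 + (-799*0 + 882)) + 2473345 = (1671769 + (0 + 882)) + 2473345 = (1671769 + 882) + 2473345 = 1672651 + 2473345 = 4145996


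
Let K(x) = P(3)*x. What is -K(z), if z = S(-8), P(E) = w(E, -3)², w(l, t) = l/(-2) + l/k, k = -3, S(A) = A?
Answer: 50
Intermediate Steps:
w(l, t) = -5*l/6 (w(l, t) = l/(-2) + l/(-3) = l*(-½) + l*(-⅓) = -l/2 - l/3 = -5*l/6)
P(E) = 25*E²/36 (P(E) = (-5*E/6)² = 25*E²/36)
z = -8
K(x) = 25*x/4 (K(x) = ((25/36)*3²)*x = ((25/36)*9)*x = 25*x/4)
-K(z) = -25*(-8)/4 = -1*(-50) = 50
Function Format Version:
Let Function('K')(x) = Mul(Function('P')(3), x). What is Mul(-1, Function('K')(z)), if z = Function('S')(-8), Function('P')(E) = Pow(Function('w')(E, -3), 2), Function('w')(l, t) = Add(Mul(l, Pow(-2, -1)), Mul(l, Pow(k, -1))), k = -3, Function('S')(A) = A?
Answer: 50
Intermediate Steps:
Function('w')(l, t) = Mul(Rational(-5, 6), l) (Function('w')(l, t) = Add(Mul(l, Pow(-2, -1)), Mul(l, Pow(-3, -1))) = Add(Mul(l, Rational(-1, 2)), Mul(l, Rational(-1, 3))) = Add(Mul(Rational(-1, 2), l), Mul(Rational(-1, 3), l)) = Mul(Rational(-5, 6), l))
Function('P')(E) = Mul(Rational(25, 36), Pow(E, 2)) (Function('P')(E) = Pow(Mul(Rational(-5, 6), E), 2) = Mul(Rational(25, 36), Pow(E, 2)))
z = -8
Function('K')(x) = Mul(Rational(25, 4), x) (Function('K')(x) = Mul(Mul(Rational(25, 36), Pow(3, 2)), x) = Mul(Mul(Rational(25, 36), 9), x) = Mul(Rational(25, 4), x))
Mul(-1, Function('K')(z)) = Mul(-1, Mul(Rational(25, 4), -8)) = Mul(-1, -50) = 50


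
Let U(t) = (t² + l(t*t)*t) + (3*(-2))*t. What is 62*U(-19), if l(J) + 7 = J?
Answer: -387562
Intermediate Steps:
l(J) = -7 + J
U(t) = t² - 6*t + t*(-7 + t²) (U(t) = (t² + (-7 + t*t)*t) + (3*(-2))*t = (t² + (-7 + t²)*t) - 6*t = (t² + t*(-7 + t²)) - 6*t = t² - 6*t + t*(-7 + t²))
62*U(-19) = 62*(-19*(-13 - 19 + (-19)²)) = 62*(-19*(-13 - 19 + 361)) = 62*(-19*329) = 62*(-6251) = -387562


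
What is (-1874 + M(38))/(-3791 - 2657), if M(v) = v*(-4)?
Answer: 1013/3224 ≈ 0.31421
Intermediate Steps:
M(v) = -4*v
(-1874 + M(38))/(-3791 - 2657) = (-1874 - 4*38)/(-3791 - 2657) = (-1874 - 152)/(-6448) = -2026*(-1/6448) = 1013/3224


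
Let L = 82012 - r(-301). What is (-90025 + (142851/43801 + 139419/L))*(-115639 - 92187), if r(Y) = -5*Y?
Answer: 9424505015316049682/503755301 ≈ 1.8708e+10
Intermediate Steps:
L = 80507 (L = 82012 - (-5)*(-301) = 82012 - 1*1505 = 82012 - 1505 = 80507)
(-90025 + (142851/43801 + 139419/L))*(-115639 - 92187) = (-90025 + (142851/43801 + 139419/80507))*(-115639 - 92187) = (-90025 + (142851*(1/43801) + 139419*(1/80507)))*(-207826) = (-90025 + (142851/43801 + 19917/11501))*(-207826) = (-90025 + 2515313868/503755301)*(-207826) = -45348055658657/503755301*(-207826) = 9424505015316049682/503755301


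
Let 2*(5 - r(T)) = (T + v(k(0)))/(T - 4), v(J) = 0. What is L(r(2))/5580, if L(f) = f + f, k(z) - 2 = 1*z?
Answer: 11/5580 ≈ 0.0019713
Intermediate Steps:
k(z) = 2 + z (k(z) = 2 + 1*z = 2 + z)
r(T) = 5 - T/(2*(-4 + T)) (r(T) = 5 - (T + 0)/(2*(T - 4)) = 5 - T/(2*(-4 + T)))
L(f) = 2*f
L(r(2))/5580 = (2*((-40 + 9*2)/(2*(-4 + 2))))/5580 = (2*((½)*(-40 + 18)/(-2)))*(1/5580) = (2*((½)*(-½)*(-22)))*(1/5580) = (2*(11/2))*(1/5580) = 11*(1/5580) = 11/5580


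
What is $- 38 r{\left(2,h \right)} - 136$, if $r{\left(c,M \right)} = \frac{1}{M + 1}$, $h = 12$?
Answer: $- \frac{1806}{13} \approx -138.92$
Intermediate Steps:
$r{\left(c,M \right)} = \frac{1}{1 + M}$
$- 38 r{\left(2,h \right)} - 136 = - \frac{38}{1 + 12} - 136 = - \frac{38}{13} - 136 = - \frac{1806}{13}$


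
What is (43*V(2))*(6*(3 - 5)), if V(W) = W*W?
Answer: -2064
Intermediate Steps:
V(W) = W²
(43*V(2))*(6*(3 - 5)) = (43*2²)*(6*(3 - 5)) = (43*4)*(6*(-2)) = 172*(-12) = -2064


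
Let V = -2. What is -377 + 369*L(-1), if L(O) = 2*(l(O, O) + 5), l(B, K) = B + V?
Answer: 1099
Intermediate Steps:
l(B, K) = -2 + B (l(B, K) = B - 2 = -2 + B)
L(O) = 6 + 2*O (L(O) = 2*((-2 + O) + 5) = 2*(3 + O) = 6 + 2*O)
-377 + 369*L(-1) = -377 + 369*(6 + 2*(-1)) = -377 + 369*(6 - 2) = -377 + 369*4 = -377 + 1476 = 1099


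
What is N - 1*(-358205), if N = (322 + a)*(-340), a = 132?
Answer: 203845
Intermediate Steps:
N = -154360 (N = (322 + 132)*(-340) = 454*(-340) = -154360)
N - 1*(-358205) = -154360 - 1*(-358205) = -154360 + 358205 = 203845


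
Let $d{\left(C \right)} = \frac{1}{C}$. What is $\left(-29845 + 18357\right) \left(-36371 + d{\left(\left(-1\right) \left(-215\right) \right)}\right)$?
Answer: $\frac{89833448832}{215} \approx 4.1783 \cdot 10^{8}$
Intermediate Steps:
$\left(-29845 + 18357\right) \left(-36371 + d{\left(\left(-1\right) \left(-215\right) \right)}\right) = \left(-29845 + 18357\right) \left(-36371 + \frac{1}{\left(-1\right) \left(-215\right)}\right) = - 11488 \left(-36371 + \frac{1}{215}\right) = \left(-11488\right) \left(- \frac{7819764}{215}\right) = \frac{89833448832}{215}$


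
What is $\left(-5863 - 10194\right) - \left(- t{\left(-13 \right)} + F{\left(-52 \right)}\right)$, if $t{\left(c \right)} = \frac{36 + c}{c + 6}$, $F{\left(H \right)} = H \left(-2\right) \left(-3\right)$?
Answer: $- \frac{110238}{7} \approx -15748.0$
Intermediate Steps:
$F{\left(H \right)} = 6 H$ ($F{\left(H \right)} = - 2 H \left(-3\right) = 6 H$)
$t{\left(c \right)} = \frac{36 + c}{6 + c}$
$\left(-5863 - 10194\right) - \left(- t{\left(-13 \right)} + F{\left(-52 \right)}\right) = \left(-5863 - 10194\right) + \left(\frac{36 - 13}{6 - 13} - 6 \left(-52\right)\right) = -16057 + \left(\frac{1}{-7} \cdot 23 - -312\right) = -16057 + \left(\left(- \frac{1}{7}\right) 23 + 312\right) = -16057 + \left(- \frac{23}{7} + 312\right) = -16057 + \frac{2161}{7} = - \frac{110238}{7}$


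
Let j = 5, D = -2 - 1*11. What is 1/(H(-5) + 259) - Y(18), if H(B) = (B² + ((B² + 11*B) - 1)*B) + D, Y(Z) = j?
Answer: -2129/426 ≈ -4.9977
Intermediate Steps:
D = -13 (D = -2 - 11 = -13)
Y(Z) = 5
H(B) = -13 + B² + B*(-1 + B² + 11*B) (H(B) = (B² + ((B² + 11*B) - 1)*B) - 13 = (B² + (-1 + B² + 11*B)*B) - 13 = (B² + B*(-1 + B² + 11*B)) - 13 = -13 + B² + B*(-1 + B² + 11*B))
1/(H(-5) + 259) - Y(18) = 1/((-13 + (-5)³ - 1*(-5) + 12*(-5)²) + 259) - 1*5 = 1/((-13 - 125 + 5 + 12*25) + 259) - 5 = 1/((-13 - 125 + 5 + 300) + 259) - 5 = 1/(167 + 259) - 5 = 1/426 - 5 = -2129/426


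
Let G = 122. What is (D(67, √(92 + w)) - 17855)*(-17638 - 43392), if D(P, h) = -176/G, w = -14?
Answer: 66476500290/61 ≈ 1.0898e+9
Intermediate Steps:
D(P, h) = -88/61 (D(P, h) = -176/122 = -176*1/122 = -88/61)
(D(67, √(92 + w)) - 17855)*(-17638 - 43392) = (-88/61 - 17855)*(-17638 - 43392) = -1089243/61*(-61030) = 66476500290/61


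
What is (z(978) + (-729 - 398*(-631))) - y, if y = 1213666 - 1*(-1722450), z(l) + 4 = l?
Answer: -2684733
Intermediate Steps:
z(l) = -4 + l
y = 2936116 (y = 1213666 + 1722450 = 2936116)
(z(978) + (-729 - 398*(-631))) - y = ((-4 + 978) + (-729 - 398*(-631))) - 1*2936116 = (974 + (-729 + 251138)) - 2936116 = (974 + 250409) - 2936116 = 251383 - 2936116 = -2684733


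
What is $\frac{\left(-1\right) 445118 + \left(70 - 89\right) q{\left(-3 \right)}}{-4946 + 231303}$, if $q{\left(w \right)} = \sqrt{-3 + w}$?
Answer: $- \frac{445118}{226357} - \frac{19 i \sqrt{6}}{226357} \approx -1.9664 - 0.00020561 i$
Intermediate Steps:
$\frac{\left(-1\right) 445118 + \left(70 - 89\right) q{\left(-3 \right)}}{-4946 + 231303} = \frac{\left(-1\right) 445118 + \left(70 - 89\right) \sqrt{-3 - 3}}{-4946 + 231303} = \frac{-445118 - 19 \sqrt{-6}}{226357} = \left(-445118 - 19 i \sqrt{6}\right) \frac{1}{226357} = - \frac{445118}{226357} - \frac{19 i \sqrt{6}}{226357}$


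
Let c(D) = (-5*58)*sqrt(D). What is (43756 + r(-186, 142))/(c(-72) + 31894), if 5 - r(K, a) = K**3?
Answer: 103314505299/511641218 + 2818198395*I*sqrt(2)/255820609 ≈ 201.93 + 15.579*I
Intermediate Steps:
r(K, a) = 5 - K**3
c(D) = -290*sqrt(D)
(43756 + r(-186, 142))/(c(-72) + 31894) = (43756 + (5 - 1*(-186)**3))/(-1740*I*sqrt(2) + 31894) = (43756 + (5 - 1*(-6434856)))/(-1740*I*sqrt(2) + 31894) = (43756 + (5 + 6434856))/(-1740*I*sqrt(2) + 31894) = (43756 + 6434861)/(31894 - 1740*I*sqrt(2)) = 6478617/(31894 - 1740*I*sqrt(2))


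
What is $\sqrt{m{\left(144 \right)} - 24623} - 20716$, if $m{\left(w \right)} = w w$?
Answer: $-20716 + 13 i \sqrt{23} \approx -20716.0 + 62.346 i$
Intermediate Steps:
$m{\left(w \right)} = w^{2}$
$\sqrt{m{\left(144 \right)} - 24623} - 20716 = \sqrt{144^{2} - 24623} - 20716 = \sqrt{20736 - 24623} - 20716 = \sqrt{-3887} - 20716 = 13 i \sqrt{23} - 20716 = -20716 + 13 i \sqrt{23}$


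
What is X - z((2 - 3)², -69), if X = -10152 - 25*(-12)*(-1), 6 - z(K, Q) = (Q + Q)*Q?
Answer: -936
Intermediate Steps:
z(K, Q) = 6 - 2*Q² (z(K, Q) = 6 - (Q + Q)*Q = 6 - 2*Q*Q = 6 - 2*Q²)
X = -10452 (X = -10152 - (-300)*(-1) = -10152 - 1*300 = -10152 - 300 = -10452)
X - z((2 - 3)², -69) = -10452 - (6 - 2*(-69)²) = -10452 - (6 - 2*4761) = -10452 - (6 - 9522) = -10452 - 1*(-9516) = -10452 + 9516 = -936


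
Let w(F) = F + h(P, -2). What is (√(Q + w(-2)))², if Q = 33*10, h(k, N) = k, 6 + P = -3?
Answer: 319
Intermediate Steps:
P = -9 (P = -6 - 3 = -9)
Q = 330
w(F) = -9 + F (w(F) = F - 9 = -9 + F)
(√(Q + w(-2)))² = (√(330 + (-9 - 2)))² = (√(330 - 11))² = (√319)² = 319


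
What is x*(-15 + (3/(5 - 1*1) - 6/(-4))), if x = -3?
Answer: 153/4 ≈ 38.250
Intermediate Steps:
x*(-15 + (3/(5 - 1*1) - 6/(-4))) = -3*(-15 + (3/(5 - 1*1) - 6/(-4))) = -3*(-15 + (3/(5 - 1) - 6*(-¼))) = -3*(-15 + (3/4 + 3/2)) = -3*(-15 + (3*(¼) + 3/2)) = -3*(-15 + (¾ + 3/2)) = -3*(-15 + 9/4) = -3*(-51/4) = 153/4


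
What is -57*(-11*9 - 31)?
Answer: 7410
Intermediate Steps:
-57*(-11*9 - 31) = -57*(-99 - 31) = -57*(-130) = 7410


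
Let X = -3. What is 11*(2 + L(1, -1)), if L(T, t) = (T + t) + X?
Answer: -11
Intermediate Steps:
L(T, t) = -3 + T + t (L(T, t) = (T + t) - 3 = -3 + T + t)
11*(2 + L(1, -1)) = 11*(2 + (-3 + 1 - 1)) = 11*(2 - 3) = 11*(-1) = -11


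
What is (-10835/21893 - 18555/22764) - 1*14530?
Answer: -2414000564705/166124084 ≈ -14531.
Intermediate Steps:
(-10835/21893 - 18555/22764) - 1*14530 = (-10835*1/21893 - 18555*1/22764) - 14530 = (-10835/21893 - 6185/7588) - 14530 = -217624185/166124084 - 14530 = -2414000564705/166124084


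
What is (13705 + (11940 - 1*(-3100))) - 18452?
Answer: 10293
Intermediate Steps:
(13705 + (11940 - 1*(-3100))) - 18452 = (13705 + (11940 + 3100)) - 18452 = (13705 + 15040) - 18452 = 28745 - 18452 = 10293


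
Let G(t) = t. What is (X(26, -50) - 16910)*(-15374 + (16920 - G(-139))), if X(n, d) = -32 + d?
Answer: -28631520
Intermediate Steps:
(X(26, -50) - 16910)*(-15374 + (16920 - G(-139))) = ((-32 - 50) - 16910)*(-15374 + (16920 - 1*(-139))) = (-82 - 16910)*(-15374 + (16920 + 139)) = -16992*(-15374 + 17059) = -16992*1685 = -28631520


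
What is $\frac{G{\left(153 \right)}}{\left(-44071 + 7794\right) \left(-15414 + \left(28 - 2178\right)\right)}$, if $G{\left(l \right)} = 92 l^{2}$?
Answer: $\frac{538407}{159292307} \approx 0.00338$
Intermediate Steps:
$\frac{G{\left(153 \right)}}{\left(-44071 + 7794\right) \left(-15414 + \left(28 - 2178\right)\right)} = \frac{92 \cdot 153^{2}}{\left(-44071 + 7794\right) \left(-15414 + \left(28 - 2178\right)\right)} = \frac{92 \cdot 23409}{\left(-36277\right) \left(-15414 + \left(28 - 2178\right)\right)} = \frac{2153628}{\left(-36277\right) \left(-15414 - 2150\right)} = \frac{2153628}{\left(-36277\right) \left(-17564\right)} = \frac{2153628}{637169228} = 2153628 \cdot \frac{1}{637169228} = \frac{538407}{159292307}$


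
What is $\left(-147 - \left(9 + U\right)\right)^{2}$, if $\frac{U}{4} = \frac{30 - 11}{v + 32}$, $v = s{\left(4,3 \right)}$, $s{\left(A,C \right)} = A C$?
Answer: $\frac{3010225}{121} \approx 24878.0$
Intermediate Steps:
$v = 12$ ($v = 4 \cdot 3 = 12$)
$U = \frac{19}{11}$ ($U = 4 \frac{30 - 11}{12 + 32} = 4 \cdot \frac{19}{44} = \frac{19}{11} \approx 1.7273$)
$\left(-147 - \left(9 + U\right)\right)^{2} = \left(-147 - \frac{118}{11}\right)^{2} = \left(- \frac{1735}{11}\right)^{2} = \frac{3010225}{121}$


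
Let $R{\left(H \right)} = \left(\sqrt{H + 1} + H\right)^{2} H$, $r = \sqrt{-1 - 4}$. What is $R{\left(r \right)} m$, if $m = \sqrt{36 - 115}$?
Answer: $- \sqrt{395} \left(\sqrt{1 + i \sqrt{5}} + i \sqrt{5}\right)^{2} \approx 155.17 - 161.17 i$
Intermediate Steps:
$r = i \sqrt{5}$ ($r = \sqrt{-5} = i \sqrt{5} \approx 2.2361 i$)
$m = i \sqrt{79}$ ($m = \sqrt{-79} = i \sqrt{79} \approx 8.8882 i$)
$R{\left(H \right)} = H \left(H + \sqrt{1 + H}\right)^{2}$ ($R{\left(H \right)} = \left(\sqrt{1 + H} + H\right)^{2} H = \left(H + \sqrt{1 + H}\right)^{2} H = H \left(H + \sqrt{1 + H}\right)^{2}$)
$R{\left(r \right)} m = i \sqrt{5} \left(i \sqrt{5} + \sqrt{1 + i \sqrt{5}}\right)^{2} i \sqrt{79} = i \sqrt{5} \left(\sqrt{1 + i \sqrt{5}} + i \sqrt{5}\right)^{2} i \sqrt{79} = - \sqrt{395} \left(\sqrt{1 + i \sqrt{5}} + i \sqrt{5}\right)^{2}$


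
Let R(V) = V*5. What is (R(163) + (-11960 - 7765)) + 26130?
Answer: 7220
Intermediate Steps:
R(V) = 5*V
(R(163) + (-11960 - 7765)) + 26130 = (5*163 + (-11960 - 7765)) + 26130 = (815 - 19725) + 26130 = -18910 + 26130 = 7220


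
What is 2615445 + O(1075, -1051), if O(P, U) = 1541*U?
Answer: 995854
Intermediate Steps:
2615445 + O(1075, -1051) = 2615445 + 1541*(-1051) = 2615445 - 1619591 = 995854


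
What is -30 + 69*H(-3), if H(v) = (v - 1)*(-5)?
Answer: 1350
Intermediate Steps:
H(v) = 5 - 5*v (H(v) = (-1 + v)*(-5) = 5 - 5*v)
-30 + 69*H(-3) = -30 + 69*(5 - 5*(-3)) = -30 + 69*(5 + 15) = -30 + 69*20 = -30 + 1380 = 1350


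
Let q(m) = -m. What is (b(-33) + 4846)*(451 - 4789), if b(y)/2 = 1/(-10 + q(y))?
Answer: -483513480/23 ≈ -2.1022e+7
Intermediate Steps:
b(y) = 2/(-10 - y)
(b(-33) + 4846)*(451 - 4789) = (-2/(10 - 33) + 4846)*(451 - 4789) = (-2/(-23) + 4846)*(-4338) = (-2*(-1/23) + 4846)*(-4338) = (2/23 + 4846)*(-4338) = (111460/23)*(-4338) = -483513480/23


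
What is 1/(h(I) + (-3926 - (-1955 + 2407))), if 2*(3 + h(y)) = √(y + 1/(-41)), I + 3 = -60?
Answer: -179621/786920247 - I*√26486/786920247 ≈ -0.00022826 - 2.0681e-7*I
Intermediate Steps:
I = -63 (I = -3 - 60 = -63)
h(y) = -3 + √(-1/41 + y)/2 (h(y) = -3 + √(y + 1/(-41))/2 = -3 + √(y - 1/41)/2 = -3 + √(-1/41 + y)/2)
1/(h(I) + (-3926 - (-1955 + 2407))) = 1/((-3 + √(-41 + 1681*(-63))/82) + (-3926 - (-1955 + 2407))) = 1/((-3 + √(-41 - 105903)/82) + (-3926 - 1*452)) = 1/((-3 + √(-105944)/82) + (-3926 - 452)) = 1/((-3 + (2*I*√26486)/82) - 4378) = 1/((-3 + I*√26486/41) - 4378) = 1/(-4381 + I*√26486/41)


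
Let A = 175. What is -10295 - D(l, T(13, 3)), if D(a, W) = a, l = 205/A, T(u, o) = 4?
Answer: -360366/35 ≈ -10296.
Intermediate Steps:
l = 41/35 (l = 205/175 = 205*(1/175) = 41/35 ≈ 1.1714)
-10295 - D(l, T(13, 3)) = -10295 - 1*41/35 = -10295 - 41/35 = -360366/35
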